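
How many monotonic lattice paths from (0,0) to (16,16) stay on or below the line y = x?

Total monotonic paths to (16,16): C(32,16) = 601080390.
A path is bad iff it touches y = x + 1; reflecting its initial segment maps bad paths bijectively onto all paths to (15,17), of which there are C(32,17) = 565722720.
Valid Dyck paths: 601080390 - 565722720.
(Check: C(32,16) - C(32,17) = C(32,16)/17, the Catalan number C_{16}.)

Final answer: C_{16} = 35357670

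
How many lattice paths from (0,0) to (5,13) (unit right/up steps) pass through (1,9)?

Paths (0,0)->(1,9): C(10,9) = 10.
Paths (1,9)->(5,13): C(8,4) = 70.
By multiplication principle: 10 x 70.

Final answer: 700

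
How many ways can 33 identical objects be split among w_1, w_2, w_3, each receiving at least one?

Substitute w'_i = w_i - 1 (so w'_i >= 0). Then sum w'_i = 33 - 3 = 30.
Stars and bars: C(30+3-1, 3-1) = C(32,2).

Final answer: C(32,2) = 496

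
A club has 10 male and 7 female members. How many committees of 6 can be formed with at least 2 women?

Sum over valid woman counts:
C(7,2)C(10,4) = 4410
C(7,3)C(10,3) = 4200
C(7,4)C(10,2) = 1575
C(7,5)C(10,1) = 210
C(7,6)C(10,0) = 7
Total: 4410 + 4200 + 1575 + 210 + 7.

Final answer: 10402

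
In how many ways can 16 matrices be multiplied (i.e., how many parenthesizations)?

This is counted by the nth Catalan number C_n. Here n = 16 - 1 = 15.
Using C_0 = 1 and C_(k+1) = C_k x 2(2k+1)/(k+2), build up term by term: C_1=1, C_2=2, C_3=5, C_4=14, C_5=42, C_6=132, C_7=429, C_8=1430, C_9=4862, C_10=16796, C_11=58786, C_12=208012, C_13=742900, C_14=2674440, C_15=9694845.

Final answer: C_{15} = 9694845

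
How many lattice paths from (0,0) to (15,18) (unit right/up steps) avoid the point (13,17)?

Total paths to (15,18): C(33,18) = 1037158320.
Paths through (13,17): C(30,17) x C(3,1) = 359279550.
Avoiding (13,17): 1037158320 - 359279550.

Final answer: 677878770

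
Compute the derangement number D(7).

Derangements satisfy D(n) = (n-1)(D(n-1) + D(n-2)), starting from D(0)=1, D(1)=0.
Building up: D(2)=1, D(3)=2, D(4)=9, D(5)=44, D(6)=265.
D(7) = 6 x (D(6) + D(5)) = 6 x (265 + 44).

Final answer: D(7) = 1854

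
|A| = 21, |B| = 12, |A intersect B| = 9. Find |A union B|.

|A union B| = |A| + |B| - |A intersect B| = 21 + 12 - 9.

Final answer: 24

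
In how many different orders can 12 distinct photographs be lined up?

The number of ways to arrange 12 distinct objects is 12!.

Final answer: 12! = 479001600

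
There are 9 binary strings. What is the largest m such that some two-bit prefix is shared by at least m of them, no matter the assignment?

There are 4 possible values for two-bit prefix. With 9 binary strings and 4 categories, by pigeonhole: ceiling(9/4).

Final answer: 3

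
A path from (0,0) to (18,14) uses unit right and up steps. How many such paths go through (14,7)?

Paths (0,0)->(14,7): C(21,7) = 116280.
Paths (14,7)->(18,14): C(11,7) = 330.
By multiplication principle: 116280 x 330.

Final answer: 38372400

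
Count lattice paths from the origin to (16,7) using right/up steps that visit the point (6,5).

Paths (0,0)->(6,5): C(11,5) = 462.
Paths (6,5)->(16,7): C(12,2) = 66.
By multiplication principle: 462 x 66.

Final answer: 30492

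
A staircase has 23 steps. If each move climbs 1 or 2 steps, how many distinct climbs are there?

Let f(n) be the number of climbs. Removing the last move (1 or 2 steps) gives f(n) = f(n-1) + f(n-2); base cases f(1)=1, f(2)=2.
Building up term by term: f(1)=1, f(2)=2, f(3)=3, f(4)=5, f(5)=8, f(6)=13, f(7)=21, f(8)=34, f(9)=55, f(10)=89, f(11)=144, f(12)=233, f(13)=377, f(14)=610, f(15)=987, f(16)=1597, f(17)=2584, f(18)=4181, f(19)=6765, f(20)=10946, f(21)=17711, f(22)=28657, f(23)=46368.

Final answer: 46368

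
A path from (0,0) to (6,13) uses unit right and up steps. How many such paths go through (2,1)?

Paths (0,0)->(2,1): C(3,1) = 3.
Paths (2,1)->(6,13): C(16,12) = 1820.
By multiplication principle: 3 x 1820.

Final answer: 5460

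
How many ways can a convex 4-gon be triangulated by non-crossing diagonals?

The structures are counted by the Catalan number C_n. Here n = 4 - 2 = 2.
C_n = (2n)!/(n!(n+1)!), so C_{2} = 4!/(2! x 3!) = C(4,2)/3 = 6/3.

Final answer: C_{2} = 2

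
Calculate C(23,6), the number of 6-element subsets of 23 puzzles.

C(23,6) = 23!/(6! x (23-6)!).

Final answer: C(23,6) = 100947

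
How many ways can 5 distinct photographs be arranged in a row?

The number of ways to arrange 5 distinct objects is 5!.

Final answer: 5! = 120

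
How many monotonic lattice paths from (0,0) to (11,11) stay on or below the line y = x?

Total monotonic paths to (11,11): C(22,11) = 705432.
A path is bad iff it touches y = x + 1; reflecting its initial segment maps bad paths bijectively onto all paths to (10,12), of which there are C(22,12) = 646646.
Valid Dyck paths: 705432 - 646646.
(This is the Catalan number C_{11}.)

Final answer: C_{11} = 58786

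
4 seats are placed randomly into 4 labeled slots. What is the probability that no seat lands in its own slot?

Derangements satisfy D(n) = (n-1)(D(n-1) + D(n-2)), starting from D(0)=1, D(1)=0.
Building up: D(2)=1, D(3)=2, D(4)=9.
Total arrangements: 4! = 24.
Probability = D(4)/4! = 3/8.

Final answer: D(4)/4! = 9/24 = 0.375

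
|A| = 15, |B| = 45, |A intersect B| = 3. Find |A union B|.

|A union B| = |A| + |B| - |A intersect B| = 15 + 45 - 3.

Final answer: 57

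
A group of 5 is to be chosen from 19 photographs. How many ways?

C(19,5) = 19!/(5! x 14!).

Final answer: \binom{19}{5} = 11628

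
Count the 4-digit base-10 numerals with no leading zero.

In base 10, the leading digit has 9 choices (1..9); each of the remaining 3 digits has 10 choices.
Total: 9 x 10^3.

Final answer: 9000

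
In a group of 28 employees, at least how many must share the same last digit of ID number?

There are 10 possible values for last digit of ID number. With 28 employees and 10 categories, by pigeonhole: ceiling(28/10).

Final answer: 3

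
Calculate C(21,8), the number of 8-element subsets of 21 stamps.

C(21,8) = 21!/(8! x 13!).

Final answer: \binom{21}{8} = 203490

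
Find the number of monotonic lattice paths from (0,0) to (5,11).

Each path has 5 right steps and 11 up steps in some order (16 steps total).
Choose which 11 of the 16 steps are up: C(16,11).

Final answer: C(16,11) = 4368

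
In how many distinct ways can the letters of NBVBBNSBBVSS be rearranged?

Letters (B:5, N:2, S:3, V:2). Total letters: 12.
Permutations = 12!/(5! x 3! x 2! x 2!).

Final answer: 166320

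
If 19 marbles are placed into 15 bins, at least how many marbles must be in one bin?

By the pigeonhole principle: ceiling(19/15).

Final answer: 2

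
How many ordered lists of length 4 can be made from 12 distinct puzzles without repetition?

P(12,4) = 12!/(12-4)! = 12!/8!.

Final answer: P(12,4) = 11880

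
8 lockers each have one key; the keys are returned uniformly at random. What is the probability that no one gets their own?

Derangements satisfy D(n) = (n-1)(D(n-1) + D(n-2)), starting from D(0)=1, D(1)=0.
Building up: D(2)=1, D(3)=2, D(4)=9, D(5)=44, D(6)=265, D(7)=1854, D(8)=14833.
Total arrangements: 8! = 40320.
Probability = D(8)/8! = 2119/5760.

Final answer: D(8)/8! = 14833/40320 = 0.367882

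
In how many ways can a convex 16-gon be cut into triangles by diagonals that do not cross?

The structures are counted by the Catalan number C_n. Here n = 16 - 2 = 14.
C_n = (2n)!/(n!(n+1)!), so C_{14} = 28!/(14! x 15!) = C(28,14)/15 = 40116600/15.

Final answer: C_{14} = 2674440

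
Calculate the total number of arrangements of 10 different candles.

The number of ways to arrange 10 distinct objects is 10!.

Final answer: 10! = 3628800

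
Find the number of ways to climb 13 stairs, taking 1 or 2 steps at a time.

Condition on the final move: it is a 1-step (f(n-1) ways to get there) or a 2-step (f(n-2) ways), so f(n) = f(n-1) + f(n-2), with f(1)=1, f(2)=2.
Iterating the recurrence: f(1)=1, f(2)=2, f(3)=3, f(4)=5, f(5)=8, f(6)=13, f(7)=21, f(8)=34, f(9)=55, f(10)=89, f(11)=144, f(12)=233, f(13)=377.

Final answer: 377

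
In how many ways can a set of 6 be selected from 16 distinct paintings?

C(16,6) = 16!/(6! x 10!).

Final answer: \binom{16}{6} = 8008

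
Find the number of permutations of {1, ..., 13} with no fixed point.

Use the recurrence D(n) = (n-1)(D(n-1) + D(n-2)) with D(0)=1, D(1)=0.
D(2) = 1 x (0 + 1) = 1
D(3) = 2 x (1 + 0) = 2
D(4) = 3 x (2 + 1) = 9
D(5) = 4 x (9 + 2) = 44
D(6) = 5 x (44 + 9) = 265
D(7) = 6 x (265 + 44) = 1854
D(8) = 7 x (1854 + 265) = 14833
D(9) = 8 x (14833 + 1854) = 133496
D(10) = 9 x (133496 + 14833) = 1334961
D(11) = 10 x (1334961 + 133496) = 14684570
D(12) = 11 x (14684570 + 1334961) = 176214841
D(13) = 12 x (D(12) + D(11)) = 12 x (176214841 + 14684570)

Final answer: D(13) = 2290792932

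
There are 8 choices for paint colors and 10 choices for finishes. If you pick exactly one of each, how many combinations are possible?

By the multiplication principle: 8 x 10.

Final answer: 80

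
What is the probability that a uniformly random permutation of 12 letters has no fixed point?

Use the recurrence D(n) = (n-1)(D(n-1) + D(n-2)) with D(0)=1, D(1)=0.
Building up: D(2)=1, D(3)=2, D(4)=9, D(5)=44, D(6)=265, D(7)=1854, D(8)=14833, D(9)=133496, D(10)=1334961, D(11)=14684570, D(12)=176214841.
Total arrangements: 12! = 479001600.
Probability = D(12)/12! = 16019531/43545600.

Final answer: D(12)/12! = 176214841/479001600 = 0.367879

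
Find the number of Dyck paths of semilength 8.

Total monotonic paths to (8,8): C(16,8) = 12870.
By the reflection principle, paths that go above the diagonal number C(16,9) = 11440.
Valid Dyck paths: 12870 - 11440.
(Equivalently, C_{8} = C(16,8)/9 = 12870/9.)

Final answer: C_{8} = 1430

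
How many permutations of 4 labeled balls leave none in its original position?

D(n) = (n-1)(D(n-1) + D(n-2)), D(0)=1, D(1)=0.
D(2) = 1 x (0 + 1) = 1
D(3) = 2 x (1 + 0) = 2
D(4) = 3 x (D(3) + D(2)) = 3 x (2 + 1)

Final answer: D(4) = 9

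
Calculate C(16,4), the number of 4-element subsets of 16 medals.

C(16,4) = 16!/(4! x (16-4)!).

Final answer: C(16,4) = 1820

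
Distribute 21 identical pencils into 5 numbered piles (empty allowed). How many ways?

Stars and bars: C(n+k-1, k-1) = C(25,4).

Final answer: C(25,4) = 12650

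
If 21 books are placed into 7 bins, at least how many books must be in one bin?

By the pigeonhole principle: ceiling(21/7).

Final answer: 3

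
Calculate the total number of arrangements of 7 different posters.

The number of ways to arrange 7 distinct objects is 7!.

Final answer: 7! = 5040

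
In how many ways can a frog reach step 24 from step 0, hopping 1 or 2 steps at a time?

Let f(n) be the number of climbs. Removing the last move (1 or 2 steps) gives f(n) = f(n-1) + f(n-2); base cases f(1)=1, f(2)=2.
Building up term by term: f(1)=1, f(2)=2, f(3)=3, f(4)=5, f(5)=8, f(6)=13, f(7)=21, f(8)=34, f(9)=55, f(10)=89, f(11)=144, f(12)=233, f(13)=377, f(14)=610, f(15)=987, f(16)=1597, f(17)=2584, f(18)=4181, f(19)=6765, f(20)=10946, f(21)=17711, f(22)=28657, f(23)=46368, f(24)=75025.

Final answer: 75025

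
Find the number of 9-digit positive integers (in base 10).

The leading digit cannot be 0 (9 options); the other 8 digits can be anything (10 options each).
Total: 9 x 10^8.

Final answer: 900000000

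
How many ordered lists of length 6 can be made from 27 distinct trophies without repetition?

P(27,6) = 27!/(27-6)! = 27!/21!.

Final answer: P(27,6) = 213127200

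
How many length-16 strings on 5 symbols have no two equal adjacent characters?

Let g(n) count such strings. g(1) = 5, and each valid string of length n-1 extends in 4 ways (any symbol but the last), so g(n) = 4 g(n-1).
Total: g(16) = 5 x 4^15.

Final answer: 5 x 4^{15} = 5368709120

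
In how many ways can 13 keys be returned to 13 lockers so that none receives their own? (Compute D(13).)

D(n) = (n-1)(D(n-1) + D(n-2)), D(0)=1, D(1)=0.
D(2) = 1 x (0 + 1) = 1
D(3) = 2 x (1 + 0) = 2
D(4) = 3 x (2 + 1) = 9
D(5) = 4 x (9 + 2) = 44
D(6) = 5 x (44 + 9) = 265
D(7) = 6 x (265 + 44) = 1854
D(8) = 7 x (1854 + 265) = 14833
D(9) = 8 x (14833 + 1854) = 133496
D(10) = 9 x (133496 + 14833) = 1334961
D(11) = 10 x (1334961 + 133496) = 14684570
D(12) = 11 x (14684570 + 1334961) = 176214841
D(13) = 12 x (D(12) + D(11)) = 12 x (176214841 + 14684570)

Final answer: D(13) = 2290792932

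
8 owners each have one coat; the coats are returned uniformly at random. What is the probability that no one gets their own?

D(n) = (n-1)(D(n-1) + D(n-2)), D(0)=1, D(1)=0.
Building up: D(2)=1, D(3)=2, D(4)=9, D(5)=44, D(6)=265, D(7)=1854, D(8)=14833.
Total arrangements: 8! = 40320.
Probability = D(8)/8! = 2119/5760.

Final answer: D(8)/8! = 14833/40320 = 0.367882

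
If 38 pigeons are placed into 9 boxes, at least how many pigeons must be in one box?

By the pigeonhole principle: ceiling(38/9).

Final answer: 5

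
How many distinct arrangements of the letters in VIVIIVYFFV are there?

Letters (F:2, I:3, V:4, Y:1). Total letters: 10.
Permutations = 10!/(4! x 3! x 2!).

Final answer: 12600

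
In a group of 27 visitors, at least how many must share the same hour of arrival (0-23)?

There are 24 possible values for hour of arrival (0-23). With 27 visitors and 24 categories, by pigeonhole: ceiling(27/24).

Final answer: 2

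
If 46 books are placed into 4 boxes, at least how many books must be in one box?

By the pigeonhole principle: ceiling(46/4).

Final answer: 12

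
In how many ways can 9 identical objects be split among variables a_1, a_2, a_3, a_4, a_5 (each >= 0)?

Stars and bars with 9 stars and 4 bars:
C(9+5-1, 5-1) = C(13,4).

Final answer: C(13,4) = 715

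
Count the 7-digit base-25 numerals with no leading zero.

In base 25, the leading digit has 24 choices (1..24); each of the remaining 6 digits has 25 choices.
Total: 24 x 25^6.

Final answer: 5859375000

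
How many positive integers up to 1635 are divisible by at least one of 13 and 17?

Multiples of 13: 125. Multiples of 17: 96. Of both (lcm=221): 7.
By inclusion-exclusion: 125 + 96 - 7.

Final answer: 214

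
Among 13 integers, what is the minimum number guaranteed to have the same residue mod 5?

There are 5 possible values for residue mod 5. With 13 integers and 5 categories, by pigeonhole: ceiling(13/5).

Final answer: 3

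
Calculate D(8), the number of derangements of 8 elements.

Use the recurrence D(n) = (n-1)(D(n-1) + D(n-2)) with D(0)=1, D(1)=0.
D(2) = 1 x (0 + 1) = 1
D(3) = 2 x (1 + 0) = 2
D(4) = 3 x (2 + 1) = 9
D(5) = 4 x (9 + 2) = 44
D(6) = 5 x (44 + 9) = 265
D(7) = 6 x (265 + 44) = 1854
D(8) = 7 x (D(7) + D(6)) = 7 x (1854 + 265)

Final answer: D(8) = 14833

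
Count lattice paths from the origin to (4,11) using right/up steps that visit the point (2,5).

Paths (0,0)->(2,5): C(7,5) = 21.
Paths (2,5)->(4,11): C(8,6) = 28.
By multiplication principle: 21 x 28.

Final answer: 588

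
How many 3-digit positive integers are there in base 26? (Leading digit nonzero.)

Leading digit: 25 options (nonzero). Other 2 digit(s): 26 options each.
Total: 25 x 26^2.

Final answer: 16900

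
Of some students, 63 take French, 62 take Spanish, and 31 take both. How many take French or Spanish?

|A union B| = |A| + |B| - |A intersect B| = 63 + 62 - 31.

Final answer: 94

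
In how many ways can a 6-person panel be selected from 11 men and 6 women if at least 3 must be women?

Sum over valid woman counts:
C(6,3)C(11,3) = 3300
C(6,4)C(11,2) = 825
C(6,5)C(11,1) = 66
C(6,6)C(11,0) = 1
Total: 3300 + 825 + 66 + 1.

Final answer: 4192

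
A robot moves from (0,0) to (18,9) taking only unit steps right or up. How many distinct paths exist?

Each path has 18 right steps and 9 up steps in some order (27 steps total).
Choose which 9 of the 27 steps are up: C(27,9).

Final answer: C(27,9) = 4686825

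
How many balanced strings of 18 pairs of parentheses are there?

This is a standard Catalan-number count: the answer is C_n. Here n = 18 (pairs).
Using C_0 = 1 and C_(k+1) = C_k x 2(2k+1)/(k+2), build up term by term: C_1=1, C_2=2, C_3=5, C_4=14, C_5=42, C_6=132, C_7=429, C_8=1430, C_9=4862, C_10=16796, C_11=58786, C_12=208012, C_13=742900, C_14=2674440, C_15=9694845, C_16=35357670, C_17=129644790, C_18=477638700.

Final answer: C_{18} = 477638700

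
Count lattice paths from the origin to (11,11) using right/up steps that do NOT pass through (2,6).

Total paths to (11,11): C(22,11) = 705432.
Paths through (2,6): C(8,6) x C(14,5) = 56056.
Avoiding (2,6): 705432 - 56056.

Final answer: 649376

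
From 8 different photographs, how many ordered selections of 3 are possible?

P(8,3) = 8!/(8-3)! = 8!/5!.

Final answer: P(8,3) = 336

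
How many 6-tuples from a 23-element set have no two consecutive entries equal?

Let g(n) count such strings. g(1) = 23, and each valid string of length n-1 extends in 22 ways (any symbol but the last), so g(n) = 22 g(n-1).
Total: g(6) = 23 x 22^5.

Final answer: 23 x 22^{5} = 118533536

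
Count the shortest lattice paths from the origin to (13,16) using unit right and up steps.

Each path has 13 right steps and 16 up steps in some order (29 steps total).
Choose which 16 of the 29 steps are up: C(29,16).

Final answer: C(29,16) = 67863915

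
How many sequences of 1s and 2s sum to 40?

Let f(n) be the number of climbs. Removing the last move (1 or 2 steps) gives f(n) = f(n-1) + f(n-2); base cases f(1)=1, f(2)=2.
Iterating the recurrence: f(1)=1, f(2)=2, f(3)=3, f(4)=5, f(5)=8, f(6)=13, f(7)=21, f(8)=34, f(9)=55, f(10)=89, f(11)=144, f(12)=233, f(13)=377, f(14)=610, f(15)=987, f(16)=1597, f(17)=2584, f(18)=4181, f(19)=6765, f(20)=10946, f(21)=17711, f(22)=28657, f(23)=46368, f(24)=75025, f(25)=121393, f(26)=196418, f(27)=317811, f(28)=514229, f(29)=832040, f(30)=1346269, f(31)=2178309, f(32)=3524578, f(33)=5702887, f(34)=9227465, f(35)=14930352, f(36)=24157817, f(37)=39088169, f(38)=63245986, f(39)=102334155, f(40)=165580141.

Final answer: 165580141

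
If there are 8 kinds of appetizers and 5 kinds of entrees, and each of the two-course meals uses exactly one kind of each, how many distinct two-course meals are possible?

By the multiplication principle: 8 x 5.

Final answer: 40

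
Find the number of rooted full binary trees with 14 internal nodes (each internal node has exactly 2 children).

The structures are counted by the Catalan number C_n. Here n = 14.
C_n = C(2n,n)/(n+1), so C_{14} = C(28,14)/15 = 40116600/15.

Final answer: C_{14} = 2674440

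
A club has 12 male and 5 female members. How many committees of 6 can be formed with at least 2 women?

Sum over valid woman counts:
C(5,2)C(12,4) = 4950
C(5,3)C(12,3) = 2200
C(5,4)C(12,2) = 330
C(5,5)C(12,1) = 12
Total: 4950 + 2200 + 330 + 12.

Final answer: 7492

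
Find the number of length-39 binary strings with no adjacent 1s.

Classify by the final bit: ...0 gives a(n-1) strings, ...01 gives a(n-2) strings. Thus a(n) = a(n-1) + a(n-2) with a(1)=2, a(2)=3.
Building up term by term: a(1)=2, a(2)=3, a(3)=5, a(4)=8, a(5)=13, a(6)=21, a(7)=34, a(8)=55, a(9)=89, a(10)=144, a(11)=233, a(12)=377, a(13)=610, a(14)=987, a(15)=1597, a(16)=2584, a(17)=4181, a(18)=6765, a(19)=10946, a(20)=17711, a(21)=28657, a(22)=46368, a(23)=75025, a(24)=121393, a(25)=196418, a(26)=317811, a(27)=514229, a(28)=832040, a(29)=1346269, a(30)=2178309, a(31)=3524578, a(32)=5702887, a(33)=9227465, a(34)=14930352, a(35)=24157817, a(36)=39088169, a(37)=63245986, a(38)=102334155, a(39)=165580141.

Final answer: 165580141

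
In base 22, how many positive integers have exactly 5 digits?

Leading digit: 21 options (nonzero). Other 4 digit(s): 22 options each.
Total: 21 x 22^4.

Final answer: 4919376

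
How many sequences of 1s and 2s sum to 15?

Let f(n) count the ways. The last step is size 1 or 2, so f(n) = f(n-1) + f(n-2) with f(1)=1, f(2)=2.
Computing successive values: f(1)=1, f(2)=2, f(3)=3, f(4)=5, f(5)=8, f(6)=13, f(7)=21, f(8)=34, f(9)=55, f(10)=89, f(11)=144, f(12)=233, f(13)=377, f(14)=610, f(15)=987.

Final answer: 987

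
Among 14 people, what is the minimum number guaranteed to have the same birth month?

There are 12 possible values for birth month. With 14 people and 12 categories, by pigeonhole: ceiling(14/12).

Final answer: 2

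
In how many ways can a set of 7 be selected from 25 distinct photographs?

C(25,7) = 25!/(7! x (25-7)!).

Final answer: C(25,7) = 480700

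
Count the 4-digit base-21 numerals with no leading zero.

In base 21, the leading digit has 20 choices (1..20); each of the remaining 3 digits has 21 choices.
Total: 20 x 21^3.

Final answer: 185220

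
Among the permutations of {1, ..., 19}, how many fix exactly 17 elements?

Choose which 17 elements are fixed: C(19,17) = 171.
Derange the remaining 2 using D(j) = (j-1)(D(j-1) + D(j-2)), D(0)=1, D(1)=0: D(2)=1.
Total: 171 x 1.

Final answer: C(19,17) D(2) = 171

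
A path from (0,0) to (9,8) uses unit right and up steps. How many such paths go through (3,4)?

Paths (0,0)->(3,4): C(7,4) = 35.
Paths (3,4)->(9,8): C(10,4) = 210.
By multiplication principle: 35 x 210.

Final answer: 7350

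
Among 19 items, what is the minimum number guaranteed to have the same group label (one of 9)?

There are 9 possible values for group label (one of 9). With 19 items and 9 categories, by pigeonhole: ceiling(19/9).

Final answer: 3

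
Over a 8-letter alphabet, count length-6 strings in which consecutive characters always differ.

Let g(n) count such strings. g(1) = 8, and each valid string of length n-1 extends in 7 ways (any symbol but the last), so g(n) = 7 g(n-1).
Total: g(6) = 8 x 7^5.

Final answer: 8 x 7^{5} = 134456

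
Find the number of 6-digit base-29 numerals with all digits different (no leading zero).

The leading digit has 28 choices (anything but zero); the next has 28 (anything but the first), then 27, and so on, one fewer each time.
Total: 28 x 28 x 27 x 26 x 25 x 24.

Final answer: 330220800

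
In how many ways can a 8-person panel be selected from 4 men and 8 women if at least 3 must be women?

Sum over valid woman counts:
C(8,4)C(4,4) = 70
C(8,5)C(4,3) = 224
C(8,6)C(4,2) = 168
C(8,7)C(4,1) = 32
C(8,8)C(4,0) = 1
Total: 70 + 224 + 168 + 32 + 1.

Final answer: 495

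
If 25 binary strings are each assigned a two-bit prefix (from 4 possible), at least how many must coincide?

There are 4 possible values for two-bit prefix. With 25 binary strings and 4 categories, by pigeonhole: ceiling(25/4).

Final answer: 7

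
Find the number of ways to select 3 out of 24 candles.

C(24,3) = 24!/(3! x (24-3)!).

Final answer: C(24,3) = 2024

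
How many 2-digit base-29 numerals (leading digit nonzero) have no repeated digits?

First digit: 28 (nonzero). Second: 28 (not first). Third: 27, etc.
Total: 28 x 28.

Final answer: 784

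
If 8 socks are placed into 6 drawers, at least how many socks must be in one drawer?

By the pigeonhole principle: ceiling(8/6).

Final answer: 2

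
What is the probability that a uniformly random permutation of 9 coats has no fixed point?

D(n) = (n-1)(D(n-1) + D(n-2)), D(0)=1, D(1)=0.
Building up: D(2)=1, D(3)=2, D(4)=9, D(5)=44, D(6)=265, D(7)=1854, D(8)=14833, D(9)=133496.
Total arrangements: 9! = 362880.
Probability = D(9)/9! = 16687/45360.

Final answer: D(9)/9! = 133496/362880 = 0.367879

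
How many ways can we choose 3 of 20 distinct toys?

C(20,3) = 20!/(3! x (20-3)!).

Final answer: C(20,3) = 1140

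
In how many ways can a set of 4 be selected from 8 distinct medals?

C(8,4) = 8!/(4! x (8-4)!).

Final answer: C(8,4) = 70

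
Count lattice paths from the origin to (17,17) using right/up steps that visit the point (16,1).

Paths (0,0)->(16,1): C(17,1) = 17.
Paths (16,1)->(17,17): C(17,16) = 17.
By multiplication principle: 17 x 17.

Final answer: 289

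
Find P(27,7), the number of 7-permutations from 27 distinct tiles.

P(27,7) = 27!/(27-7)! = 27!/20!.

Final answer: P(27,7) = 4475671200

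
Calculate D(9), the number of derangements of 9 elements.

D(n) = (n-1)(D(n-1) + D(n-2)), D(0)=1, D(1)=0.
Building up: D(2)=1, D(3)=2, D(4)=9, D(5)=44, D(6)=265, D(7)=1854, D(8)=14833.
D(9) = 8 x (D(8) + D(7)) = 8 x (14833 + 1854).

Final answer: D(9) = 133496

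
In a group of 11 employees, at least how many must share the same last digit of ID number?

There are 10 possible values for last digit of ID number. With 11 employees and 10 categories, by pigeonhole: ceiling(11/10).

Final answer: 2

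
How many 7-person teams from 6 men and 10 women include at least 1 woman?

Sum over valid woman counts:
C(10,1)C(6,6) = 10
C(10,2)C(6,5) = 270
C(10,3)C(6,4) = 1800
C(10,4)C(6,3) = 4200
C(10,5)C(6,2) = 3780
C(10,6)C(6,1) = 1260
C(10,7)C(6,0) = 120
Total: 10 + 270 + 1800 + 4200 + 3780 + 1260 + 120.

Final answer: 11440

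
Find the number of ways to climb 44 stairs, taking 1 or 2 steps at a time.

Let f(n) count the ways. The last step is size 1 or 2, so f(n) = f(n-1) + f(n-2) with f(1)=1, f(2)=2.
Iterating the recurrence: f(1)=1, f(2)=2, f(3)=3, f(4)=5, f(5)=8, f(6)=13, f(7)=21, f(8)=34, f(9)=55, f(10)=89, f(11)=144, f(12)=233, f(13)=377, f(14)=610, f(15)=987, f(16)=1597, f(17)=2584, f(18)=4181, f(19)=6765, f(20)=10946, f(21)=17711, f(22)=28657, f(23)=46368, f(24)=75025, f(25)=121393, f(26)=196418, f(27)=317811, f(28)=514229, f(29)=832040, f(30)=1346269, f(31)=2178309, f(32)=3524578, f(33)=5702887, f(34)=9227465, f(35)=14930352, f(36)=24157817, f(37)=39088169, f(38)=63245986, f(39)=102334155, f(40)=165580141, f(41)=267914296, f(42)=433494437, f(43)=701408733, f(44)=1134903170.

Final answer: 1134903170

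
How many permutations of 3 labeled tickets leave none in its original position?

Use the recurrence D(n) = (n-1)(D(n-1) + D(n-2)) with D(0)=1, D(1)=0.
D(2) = 1 x (0 + 1) = 1
D(3) = 2 x (D(2) + D(1)) = 2 x (1 + 0)

Final answer: D(3) = 2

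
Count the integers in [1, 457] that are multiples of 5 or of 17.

Multiples of 5: 91. Multiples of 17: 26. Of both (lcm=85): 5.
By inclusion-exclusion: 91 + 26 - 5.

Final answer: 112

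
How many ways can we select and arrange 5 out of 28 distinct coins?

P(28,5) = 28!/(28-5)! = 28!/23!.

Final answer: P(28,5) = 11793600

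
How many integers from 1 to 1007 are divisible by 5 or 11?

Multiples of 5: 201. Multiples of 11: 91. Of both (lcm=55): 18.
By inclusion-exclusion: 201 + 91 - 18.

Final answer: 274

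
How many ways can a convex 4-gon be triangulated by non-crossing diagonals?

This is counted by the nth Catalan number C_n. Here n = 4 - 2 = 2.
C_n = C(2n,n) - C(2n,n+1), so C_{2} = C(4,2) - C(4,3) = 6 - 4.

Final answer: C_{2} = 2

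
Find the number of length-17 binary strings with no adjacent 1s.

Let a(n) count valid strings. If the last bit is 0 the prefix is any valid string of length n-1; if it is 1 the string must end in 01 with a valid prefix of length n-2. So a(n) = a(n-1) + a(n-2), a(1)=2, a(2)=3.
Computing successive values: a(1)=2, a(2)=3, a(3)=5, a(4)=8, a(5)=13, a(6)=21, a(7)=34, a(8)=55, a(9)=89, a(10)=144, a(11)=233, a(12)=377, a(13)=610, a(14)=987, a(15)=1597, a(16)=2584, a(17)=4181.

Final answer: 4181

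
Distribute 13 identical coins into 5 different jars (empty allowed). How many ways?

Stars and bars: C(n+k-1, k-1) = C(17,4).

Final answer: C(17,4) = 2380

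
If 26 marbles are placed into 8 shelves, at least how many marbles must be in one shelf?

By the pigeonhole principle: ceiling(26/8).

Final answer: 4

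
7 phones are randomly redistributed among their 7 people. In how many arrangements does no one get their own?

Use the recurrence D(n) = (n-1)(D(n-1) + D(n-2)) with D(0)=1, D(1)=0.
D(2) = 1 x (0 + 1) = 1
D(3) = 2 x (1 + 0) = 2
D(4) = 3 x (2 + 1) = 9
D(5) = 4 x (9 + 2) = 44
D(6) = 5 x (44 + 9) = 265
D(7) = 6 x (D(6) + D(5)) = 6 x (265 + 44)

Final answer: D(7) = 1854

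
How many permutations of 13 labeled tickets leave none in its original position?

Use the recurrence D(n) = (n-1)(D(n-1) + D(n-2)) with D(0)=1, D(1)=0.
D(2) = 1 x (0 + 1) = 1
D(3) = 2 x (1 + 0) = 2
D(4) = 3 x (2 + 1) = 9
D(5) = 4 x (9 + 2) = 44
D(6) = 5 x (44 + 9) = 265
D(7) = 6 x (265 + 44) = 1854
D(8) = 7 x (1854 + 265) = 14833
D(9) = 8 x (14833 + 1854) = 133496
D(10) = 9 x (133496 + 14833) = 1334961
D(11) = 10 x (1334961 + 133496) = 14684570
D(12) = 11 x (14684570 + 1334961) = 176214841
D(13) = 12 x (D(12) + D(11)) = 12 x (176214841 + 14684570)

Final answer: D(13) = 2290792932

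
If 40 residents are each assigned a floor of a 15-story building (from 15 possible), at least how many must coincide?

There are 15 possible values for floor of a 15-story building. With 40 residents and 15 categories, by pigeonhole: ceiling(40/15).

Final answer: 3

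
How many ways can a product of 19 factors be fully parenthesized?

This is a standard Catalan-number count: the answer is C_n. Here n = 19 - 1 = 18.
C_n = C(2n,n) - C(2n,n+1), so C_{18} = C(36,18) - C(36,19) = 9075135300 - 8597496600.

Final answer: C_{18} = 477638700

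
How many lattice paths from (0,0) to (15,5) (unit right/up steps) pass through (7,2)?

Paths (0,0)->(7,2): C(9,2) = 36.
Paths (7,2)->(15,5): C(11,3) = 165.
By multiplication principle: 36 x 165.

Final answer: 5940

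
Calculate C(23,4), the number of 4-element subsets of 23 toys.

C(23,4) = 23!/(4! x 19!).

Final answer: \binom{23}{4} = 8855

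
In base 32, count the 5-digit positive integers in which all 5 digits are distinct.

First digit: 31 (nonzero). Second: 31 (not first). Third: 30, etc.
Total: 31 x 31 x 30 x 29 x 28.

Final answer: 23409960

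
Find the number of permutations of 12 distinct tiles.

The number of ways to arrange 12 distinct objects is 12!.

Final answer: 12! = 479001600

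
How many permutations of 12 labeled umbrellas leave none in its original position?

Use the recurrence D(n) = (n-1)(D(n-1) + D(n-2)) with D(0)=1, D(1)=0.
D(2) = 1 x (0 + 1) = 1
D(3) = 2 x (1 + 0) = 2
D(4) = 3 x (2 + 1) = 9
D(5) = 4 x (9 + 2) = 44
D(6) = 5 x (44 + 9) = 265
D(7) = 6 x (265 + 44) = 1854
D(8) = 7 x (1854 + 265) = 14833
D(9) = 8 x (14833 + 1854) = 133496
D(10) = 9 x (133496 + 14833) = 1334961
D(11) = 10 x (1334961 + 133496) = 14684570
D(12) = 11 x (D(11) + D(10)) = 11 x (14684570 + 1334961)

Final answer: D(12) = 176214841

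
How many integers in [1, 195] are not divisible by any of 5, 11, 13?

|div by 5|=39, |div by 11|=17, |div by 13|=15.
|div by 5&11|=3, |div by 5&13|=3, |div by 11&13|=1, |div by all|=0.
By inclusion-exclusion, divisible by at least one: 39+17+15-3-3-1+0 = 64.
Not divisible by any: 195 - 64.

Final answer: 131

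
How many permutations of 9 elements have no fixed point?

D(n) = (n-1)(D(n-1) + D(n-2)), D(0)=1, D(1)=0.
D(2) = 1 x (0 + 1) = 1
D(3) = 2 x (1 + 0) = 2
D(4) = 3 x (2 + 1) = 9
D(5) = 4 x (9 + 2) = 44
D(6) = 5 x (44 + 9) = 265
D(7) = 6 x (265 + 44) = 1854
D(8) = 7 x (1854 + 265) = 14833
D(9) = 8 x (D(8) + D(7)) = 8 x (14833 + 1854)

Final answer: D(9) = 133496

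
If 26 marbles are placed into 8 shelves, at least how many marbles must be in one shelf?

By the pigeonhole principle: ceiling(26/8).

Final answer: 4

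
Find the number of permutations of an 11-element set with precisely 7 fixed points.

Choose which 7 elements are fixed: C(11,7) = 330.
Derange the remaining 4 using D(j) = (j-1)(D(j-1) + D(j-2)), D(0)=1, D(1)=0: D(2)=1, D(3)=2, D(4)=9.
Total: 330 x 9.

Final answer: C(11,7) D(4) = 2970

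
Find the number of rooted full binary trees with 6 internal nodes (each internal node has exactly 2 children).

This is counted by the nth Catalan number C_n. Here n = 6.
C_n = C(2n,n)/(n+1), so C_{6} = C(12,6)/7 = 924/7.

Final answer: C_{6} = 132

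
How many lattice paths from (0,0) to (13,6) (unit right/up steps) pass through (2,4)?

Paths (0,0)->(2,4): C(6,4) = 15.
Paths (2,4)->(13,6): C(13,2) = 78.
By multiplication principle: 15 x 78.

Final answer: 1170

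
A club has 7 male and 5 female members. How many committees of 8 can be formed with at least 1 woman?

Sum over valid woman counts:
C(5,1)C(7,7) = 5
C(5,2)C(7,6) = 70
C(5,3)C(7,5) = 210
C(5,4)C(7,4) = 175
C(5,5)C(7,3) = 35
Total: 5 + 70 + 210 + 175 + 35.

Final answer: 495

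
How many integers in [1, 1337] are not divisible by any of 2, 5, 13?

|div by 2|=668, |div by 5|=267, |div by 13|=102.
|div by 2&5|=133, |div by 2&13|=51, |div by 5&13|=20, |div by all|=10.
By inclusion-exclusion, divisible by at least one: 668+267+102-133-51-20+10 = 843.
Not divisible by any: 1337 - 843.

Final answer: 494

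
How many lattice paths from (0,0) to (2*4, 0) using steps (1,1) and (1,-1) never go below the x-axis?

Total monotonic paths to (4,4): C(8,4) = 70.
Paths that cross above y=x (reflection bijection): C(8,5) = 56.
Valid Dyck paths: 70 - 56.
(This is the Catalan number C_{4}.)

Final answer: C_{4} = 14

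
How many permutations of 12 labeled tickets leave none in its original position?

Use the recurrence D(n) = (n-1)(D(n-1) + D(n-2)) with D(0)=1, D(1)=0.
D(2) = 1 x (0 + 1) = 1
D(3) = 2 x (1 + 0) = 2
D(4) = 3 x (2 + 1) = 9
D(5) = 4 x (9 + 2) = 44
D(6) = 5 x (44 + 9) = 265
D(7) = 6 x (265 + 44) = 1854
D(8) = 7 x (1854 + 265) = 14833
D(9) = 8 x (14833 + 1854) = 133496
D(10) = 9 x (133496 + 14833) = 1334961
D(11) = 10 x (1334961 + 133496) = 14684570
D(12) = 11 x (D(11) + D(10)) = 11 x (14684570 + 1334961)

Final answer: D(12) = 176214841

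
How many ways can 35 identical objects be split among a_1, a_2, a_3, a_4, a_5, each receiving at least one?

Substitute a'_i = a_i - 1 (so a'_i >= 0). Then sum a'_i = 35 - 5 = 30.
Stars and bars: C(30+5-1, 5-1) = C(34,4).

Final answer: C(34,4) = 46376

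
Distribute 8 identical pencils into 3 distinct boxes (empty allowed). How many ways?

Stars and bars: C(n+k-1, k-1) = C(10,2).

Final answer: C(10,2) = 45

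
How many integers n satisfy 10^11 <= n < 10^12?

First digit: 9 choices (1-9). Each of the remaining 11 digits: 10 choices.
Total: 9 x 10^11.

Final answer: 900000000000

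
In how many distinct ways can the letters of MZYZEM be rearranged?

Letters (E:1, M:2, Y:1, Z:2). Total letters: 6.
Permutations = 6!/(2! x 2!).

Final answer: 180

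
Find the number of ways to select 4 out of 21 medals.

C(21,4) = 21!/(4! x 17!).

Final answer: \binom{21}{4} = 5985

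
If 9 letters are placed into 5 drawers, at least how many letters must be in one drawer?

By the pigeonhole principle: ceiling(9/5).

Final answer: 2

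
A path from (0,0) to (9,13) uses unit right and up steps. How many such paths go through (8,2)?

Paths (0,0)->(8,2): C(10,2) = 45.
Paths (8,2)->(9,13): C(12,11) = 12.
By multiplication principle: 45 x 12.

Final answer: 540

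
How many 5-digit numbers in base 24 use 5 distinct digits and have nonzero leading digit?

First digit: 23 (nonzero). Second: 23 (not first). Third: 22, etc.
Total: 23 x 23 x 22 x 21 x 20.

Final answer: 4887960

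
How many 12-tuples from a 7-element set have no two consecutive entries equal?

Let g(n) count such strings. g(1) = 7, and each valid string of length n-1 extends in 6 ways (any symbol but the last), so g(n) = 6 g(n-1).
Total: g(12) = 7 x 6^11.

Final answer: 7 x 6^{11} = 2539579392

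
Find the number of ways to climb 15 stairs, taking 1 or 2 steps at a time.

Let f(n) count the ways. The last step is size 1 or 2, so f(n) = f(n-1) + f(n-2) with f(1)=1, f(2)=2.
Iterating the recurrence: f(1)=1, f(2)=2, f(3)=3, f(4)=5, f(5)=8, f(6)=13, f(7)=21, f(8)=34, f(9)=55, f(10)=89, f(11)=144, f(12)=233, f(13)=377, f(14)=610, f(15)=987.

Final answer: 987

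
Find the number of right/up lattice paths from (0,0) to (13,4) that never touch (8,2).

Total paths to (13,4): C(17,4) = 2380.
Paths through (8,2): C(10,2) x C(7,2) = 945.
Avoiding (8,2): 2380 - 945.

Final answer: 1435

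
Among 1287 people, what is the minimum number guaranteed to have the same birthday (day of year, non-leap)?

There are 365 possible values for birthday (day of year, non-leap). With 1287 people and 365 categories, by pigeonhole: ceiling(1287/365).

Final answer: 4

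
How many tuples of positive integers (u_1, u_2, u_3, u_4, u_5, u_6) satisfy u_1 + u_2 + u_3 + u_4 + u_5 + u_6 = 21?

Substitute u'_i = u_i - 1 (so u'_i >= 0). Then sum u'_i = 21 - 6 = 15.
Stars and bars: C(15+6-1, 6-1) = C(20,5).

Final answer: C(20,5) = 15504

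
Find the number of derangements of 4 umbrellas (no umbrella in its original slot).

Derangements satisfy D(n) = (n-1)(D(n-1) + D(n-2)), starting from D(0)=1, D(1)=0.
D(2) = 1 x (0 + 1) = 1
D(3) = 2 x (1 + 0) = 2
D(4) = 3 x (D(3) + D(2)) = 3 x (2 + 1)

Final answer: D(4) = 9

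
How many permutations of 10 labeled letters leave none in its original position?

Derangements satisfy D(n) = (n-1)(D(n-1) + D(n-2)), starting from D(0)=1, D(1)=0.
D(2) = 1 x (0 + 1) = 1
D(3) = 2 x (1 + 0) = 2
D(4) = 3 x (2 + 1) = 9
D(5) = 4 x (9 + 2) = 44
D(6) = 5 x (44 + 9) = 265
D(7) = 6 x (265 + 44) = 1854
D(8) = 7 x (1854 + 265) = 14833
D(9) = 8 x (14833 + 1854) = 133496
D(10) = 9 x (D(9) + D(8)) = 9 x (133496 + 14833)

Final answer: D(10) = 1334961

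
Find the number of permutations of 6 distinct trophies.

The number of ways to arrange 6 distinct objects is 6!.

Final answer: 6! = 720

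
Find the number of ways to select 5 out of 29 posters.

C(29,5) = 29!/(5! x 24!).

Final answer: \binom{29}{5} = 118755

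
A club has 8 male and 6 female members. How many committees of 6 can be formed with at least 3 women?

Sum over valid woman counts:
C(6,3)C(8,3) = 1120
C(6,4)C(8,2) = 420
C(6,5)C(8,1) = 48
C(6,6)C(8,0) = 1
Total: 1120 + 420 + 48 + 1.

Final answer: 1589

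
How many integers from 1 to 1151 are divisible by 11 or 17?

Multiples of 11: 104. Multiples of 17: 67. Of both (lcm=187): 6.
By inclusion-exclusion: 104 + 67 - 6.

Final answer: 165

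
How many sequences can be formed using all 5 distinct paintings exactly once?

The number of ways to arrange 5 distinct objects is 5!.

Final answer: 5! = 120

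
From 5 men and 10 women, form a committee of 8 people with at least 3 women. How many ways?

Sum over valid woman counts:
C(10,3)C(5,5) = 120
C(10,4)C(5,4) = 1050
C(10,5)C(5,3) = 2520
C(10,6)C(5,2) = 2100
C(10,7)C(5,1) = 600
C(10,8)C(5,0) = 45
Total: 120 + 1050 + 2520 + 2100 + 600 + 45.

Final answer: 6435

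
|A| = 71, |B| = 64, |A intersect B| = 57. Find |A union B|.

|A union B| = |A| + |B| - |A intersect B| = 71 + 64 - 57.

Final answer: 78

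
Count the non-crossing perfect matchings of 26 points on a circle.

This is counted by the nth Catalan number C_n. Here n = 26/2 = 13.
C_n = (2n)!/(n!(n+1)!), so C_{13} = 26!/(13! x 14!) = C(26,13)/14 = 10400600/14.

Final answer: C_{13} = 742900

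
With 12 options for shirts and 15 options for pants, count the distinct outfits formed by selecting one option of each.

By the multiplication principle: 12 x 15.

Final answer: 180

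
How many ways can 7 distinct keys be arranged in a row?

The number of ways to arrange 7 distinct objects is 7!.

Final answer: 7! = 5040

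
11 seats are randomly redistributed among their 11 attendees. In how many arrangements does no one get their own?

Use the recurrence D(n) = (n-1)(D(n-1) + D(n-2)) with D(0)=1, D(1)=0.
D(2) = 1 x (0 + 1) = 1
D(3) = 2 x (1 + 0) = 2
D(4) = 3 x (2 + 1) = 9
D(5) = 4 x (9 + 2) = 44
D(6) = 5 x (44 + 9) = 265
D(7) = 6 x (265 + 44) = 1854
D(8) = 7 x (1854 + 265) = 14833
D(9) = 8 x (14833 + 1854) = 133496
D(10) = 9 x (133496 + 14833) = 1334961
D(11) = 10 x (D(10) + D(9)) = 10 x (1334961 + 133496)

Final answer: D(11) = 14684570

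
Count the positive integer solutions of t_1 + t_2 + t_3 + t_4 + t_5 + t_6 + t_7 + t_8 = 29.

Substitute t'_i = t_i - 1 (so t'_i >= 0). Then sum t'_i = 29 - 8 = 21.
Stars and bars: C(21+8-1, 8-1) = C(28,7).

Final answer: C(28,7) = 1184040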